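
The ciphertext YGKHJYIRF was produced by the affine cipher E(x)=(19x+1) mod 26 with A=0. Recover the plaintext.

The inverse of 19 mod 26 is 11, since 19·11=209≡1. Apply D(y)=11·(y−1) mod 26:
Y(24): 11·(24−1)=253≡19 → T
G(6): 11·(6−1)=55≡3 → D
K(10): 11·(10−1)=99≡21 → V
H(7): 11·(7−1)=66≡14 → O
J(9): 11·(9−1)=88≡10 → K
Y(24): 11·(24−1)=253≡19 → T
I(8): 11·(8−1)=77≡25 → Z
R(17): 11·(17−1)=176≡20 → U
F(5): 11·(5−1)=44≡18 → S

TDVOKTZUS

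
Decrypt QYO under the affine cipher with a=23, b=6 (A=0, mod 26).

OUG

The inverse of 23 mod 26 is 17, since 23·17=391≡1. Apply D(y)=17·(y−6) mod 26:
Q(16): 17·(16−6)=170≡14 → O
Y(24): 17·(24−6)=306≡20 → U
O(14): 17·(14−6)=136≡6 → G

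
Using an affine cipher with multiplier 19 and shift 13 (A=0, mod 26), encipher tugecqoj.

t(19): 19·19+13=374≡10 → k
u(20): 19·20+13=393≡3 → d
g(6): 19·6+13=127≡23 → x
e(4): 19·4+13=89≡11 → l
c(2): 19·2+13=51≡25 → z
q(16): 19·16+13=317≡5 → f
o(14): 19·14+13=279≡19 → t
j(9): 19·9+13=184≡2 → c

kdxlzftc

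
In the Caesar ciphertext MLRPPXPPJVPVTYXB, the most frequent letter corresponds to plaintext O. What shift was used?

1

The most frequent ciphertext letter is P (appears 5 times).
P is position 15; O is position 14.
Shift = 1.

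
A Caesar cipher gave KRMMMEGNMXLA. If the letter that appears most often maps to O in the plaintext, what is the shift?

The most frequent ciphertext letter is M (appears 4 times).
M is position 12; O is position 14.
Shift = -2≡24.

24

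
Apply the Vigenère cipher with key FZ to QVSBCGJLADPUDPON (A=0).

Repeat the key across the message: FZFZFZFZFZFZFZFZ
Q(16)+F(5): 21 → V
V(21)+Z(25): 46≡20 → U
S(18)+F(5): 23 → X
B(1)+Z(25): 26≡0 → A
C(2)+F(5): 7 → H
G(6)+Z(25): 31≡5 → F
J(9)+F(5): 14 → O
L(11)+Z(25): 36≡10 → K
A(0)+F(5): 5 → F
D(3)+Z(25): 28≡2 → C
P(15)+F(5): 20 → U
U(20)+Z(25): 45≡19 → T
D(3)+F(5): 8 → I
P(15)+Z(25): 40≡14 → O
O(14)+F(5): 19 → T
N(13)+Z(25): 38≡12 → M

VUXAHFOKFCUTIOTM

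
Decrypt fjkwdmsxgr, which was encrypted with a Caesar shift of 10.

vzamtcinwh

f(5): 5−10=-5≡21 → v
j(9): 9−10=-1≡25 → z
k(10): 10−10=0 → a
w(22): 22−10=12 → m
d(3): 3−10=-7≡19 → t
m(12): 12−10=2 → c
s(18): 18−10=8 → i
x(23): 23−10=13 → n
g(6): 6−10=-4≡22 → w
r(17): 17−10=7 → h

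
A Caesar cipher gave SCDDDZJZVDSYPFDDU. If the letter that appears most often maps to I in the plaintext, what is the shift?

21

The most frequent ciphertext letter is D (appears 6 times).
D is position 3; I is position 8.
Shift = -5≡21.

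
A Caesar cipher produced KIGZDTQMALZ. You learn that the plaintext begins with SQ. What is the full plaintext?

From the crib: K(10)−S(18)=-8≡18, so the shift is 18.
Subtract 18 from each ciphertext letter:
K(10): 10−18=-8≡18 → S
I(8): 8−18=-10≡16 → Q
G(6): 6−18=-12≡14 → O
Z(25): 25−18=7 → H
D(3): 3−18=-15≡11 → L
T(19): 19−18=1 → B
Q(16): 16−18=-2≡24 → Y
M(12): 12−18=-6≡20 → U
A(0): 0−18=-18≡8 → I
L(11): 11−18=-7≡19 → T
Z(25): 25−18=7 → H

SQOHLBYUITH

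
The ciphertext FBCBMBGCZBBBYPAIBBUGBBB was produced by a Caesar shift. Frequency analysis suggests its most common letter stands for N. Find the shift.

14

The most frequent ciphertext letter is B (appears 11 times).
B is position 1; N is position 13.
Shift = -12≡14.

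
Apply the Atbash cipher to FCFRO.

F(5) → U(20)
C(2) → X(23)
F(5) → U(20)
R(17) → I(8)
O(14) → L(11)

UXUIL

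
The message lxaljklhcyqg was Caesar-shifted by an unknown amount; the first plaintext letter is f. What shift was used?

6

From the crib: l(11)−f(5)=6, so the shift is 6.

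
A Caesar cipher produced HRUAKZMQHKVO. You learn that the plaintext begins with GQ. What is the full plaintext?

From the crib: H(7)−G(6)=1, so the shift is 1.
Subtract 1 from each ciphertext letter:
H(7): 7−1=6 → G
R(17): 17−1=16 → Q
U(20): 20−1=19 → T
A(0): 0−1=-1≡25 → Z
K(10): 10−1=9 → J
Z(25): 25−1=24 → Y
M(12): 12−1=11 → L
Q(16): 16−1=15 → P
H(7): 7−1=6 → G
K(10): 10−1=9 → J
V(21): 21−1=20 → U
O(14): 14−1=13 → N

GQTZJYLPGJUN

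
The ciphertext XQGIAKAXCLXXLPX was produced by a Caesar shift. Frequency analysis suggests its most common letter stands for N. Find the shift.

10

The most frequent ciphertext letter is X (appears 5 times).
X is position 23; N is position 13.
Shift = 10.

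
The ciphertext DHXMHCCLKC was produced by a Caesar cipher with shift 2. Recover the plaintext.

D(3): 3−2=1 → B
H(7): 7−2=5 → F
X(23): 23−2=21 → V
M(12): 12−2=10 → K
H(7): 7−2=5 → F
C(2): 2−2=0 → A
C(2): 2−2=0 → A
L(11): 11−2=9 → J
K(10): 10−2=8 → I
C(2): 2−2=0 → A

BFVKFAAJIA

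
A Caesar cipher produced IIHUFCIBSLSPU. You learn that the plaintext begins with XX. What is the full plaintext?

From the crib: I(8)−X(23)=-15≡11, so the shift is 11.
Subtract 11 from each ciphertext letter:
I(8): 8−11=-3≡23 → X
I(8): 8−11=-3≡23 → X
H(7): 7−11=-4≡22 → W
U(20): 20−11=9 → J
F(5): 5−11=-6≡20 → U
C(2): 2−11=-9≡17 → R
I(8): 8−11=-3≡23 → X
B(1): 1−11=-10≡16 → Q
S(18): 18−11=7 → H
L(11): 11−11=0 → A
S(18): 18−11=7 → H
P(15): 15−11=4 → E
U(20): 20−11=9 → J

XXWJURXQHAHEJ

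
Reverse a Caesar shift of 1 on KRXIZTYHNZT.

JQWHYSXGMYS

K(10): 10−1=9 → J
R(17): 17−1=16 → Q
X(23): 23−1=22 → W
I(8): 8−1=7 → H
Z(25): 25−1=24 → Y
T(19): 19−1=18 → S
Y(24): 24−1=23 → X
H(7): 7−1=6 → G
N(13): 13−1=12 → M
Z(25): 25−1=24 → Y
T(19): 19−1=18 → S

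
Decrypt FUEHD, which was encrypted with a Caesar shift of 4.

F(5): 5−4=1 → B
U(20): 20−4=16 → Q
E(4): 4−4=0 → A
H(7): 7−4=3 → D
D(3): 3−4=-1≡25 → Z

BQADZ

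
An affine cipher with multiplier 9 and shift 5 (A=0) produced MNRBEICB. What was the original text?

VYKOXJRO

The inverse of 9 mod 26 is 3, since 9·3=27≡1. Apply D(y)=3·(y−5) mod 26:
M(12): 3·(12−5)=21 → V
N(13): 3·(13−5)=24 → Y
R(17): 3·(17−5)=36≡10 → K
B(1): 3·(1−5)=-12≡14 → O
E(4): 3·(4−5)=-3≡23 → X
I(8): 3·(8−5)=9 → J
C(2): 3·(2−5)=-9≡17 → R
B(1): 3·(1−5)=-12≡14 → O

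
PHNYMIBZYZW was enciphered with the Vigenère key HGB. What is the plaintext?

Repeat the key across the ciphertext: HGBHGBHGBHG
P(15)−H(7): 8 → I
H(7)−G(6): 1 → B
N(13)−B(1): 12 → M
Y(24)−H(7): 17 → R
M(12)−G(6): 6 → G
I(8)−B(1): 7 → H
B(1)−H(7): -6≡20 → U
Z(25)−G(6): 19 → T
Y(24)−B(1): 23 → X
Z(25)−H(7): 18 → S
W(22)−G(6): 16 → Q

IBMRGHUTXSQ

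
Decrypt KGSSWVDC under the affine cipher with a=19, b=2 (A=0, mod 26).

The inverse of 19 mod 26 is 11, since 19·11=209≡1. Apply D(y)=11·(y−2) mod 26:
K(10): 11·(10−2)=88≡10 → K
G(6): 11·(6−2)=44≡18 → S
S(18): 11·(18−2)=176≡20 → U
S(18): 11·(18−2)=176≡20 → U
W(22): 11·(22−2)=220≡12 → M
V(21): 11·(21−2)=209≡1 → B
D(3): 11·(3−2)=11 → L
C(2): 11·(2−2)=0 → A

KSUUMBLA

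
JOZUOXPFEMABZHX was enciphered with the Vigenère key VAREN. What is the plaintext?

OOIQBCPOAZFBIDK

Repeat the key across the ciphertext: VARENVARENVAREN
J(9)−V(21): -12≡14 → O
O(14)−A(0): 14 → O
Z(25)−R(17): 8 → I
U(20)−E(4): 16 → Q
O(14)−N(13): 1 → B
X(23)−V(21): 2 → C
P(15)−A(0): 15 → P
F(5)−R(17): -12≡14 → O
E(4)−E(4): 0 → A
M(12)−N(13): -1≡25 → Z
A(0)−V(21): -21≡5 → F
B(1)−A(0): 1 → B
Z(25)−R(17): 8 → I
H(7)−E(4): 3 → D
X(23)−N(13): 10 → K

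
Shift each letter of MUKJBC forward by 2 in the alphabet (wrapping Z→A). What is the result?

OWMLDE

M(12): 12+2=14 → O
U(20): 20+2=22 → W
K(10): 10+2=12 → M
J(9): 9+2=11 → L
B(1): 1+2=3 → D
C(2): 2+2=4 → E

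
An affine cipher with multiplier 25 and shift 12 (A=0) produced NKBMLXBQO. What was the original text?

ZCLABPLWY

The inverse of 25 mod 26 is 25, since 25·25=625≡1. Apply D(y)=25·(y−12) mod 26:
N(13): 25·(13−12)=25 → Z
K(10): 25·(10−12)=-50≡2 → C
B(1): 25·(1−12)=-275≡11 → L
M(12): 25·(12−12)=0 → A
L(11): 25·(11−12)=-25≡1 → B
X(23): 25·(23−12)=275≡15 → P
B(1): 25·(1−12)=-275≡11 → L
Q(16): 25·(16−12)=100≡22 → W
O(14): 25·(14−12)=50≡24 → Y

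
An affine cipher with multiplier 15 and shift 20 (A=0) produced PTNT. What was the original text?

RTDT

The inverse of 15 mod 26 is 7, since 15·7=105≡1. Apply D(y)=7·(y−20) mod 26:
P(15): 7·(15−20)=-35≡17 → R
T(19): 7·(19−20)=-7≡19 → T
N(13): 7·(13−20)=-49≡3 → D
T(19): 7·(19−20)=-7≡19 → T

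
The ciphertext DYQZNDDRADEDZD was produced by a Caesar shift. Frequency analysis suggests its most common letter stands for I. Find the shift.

The most frequent ciphertext letter is D (appears 6 times).
D is position 3; I is position 8.
Shift = -5≡21.

21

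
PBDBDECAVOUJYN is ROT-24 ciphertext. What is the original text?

RDFDFGECXQWLAP

P(15): 15−24=-9≡17 → R
B(1): 1−24=-23≡3 → D
D(3): 3−24=-21≡5 → F
B(1): 1−24=-23≡3 → D
D(3): 3−24=-21≡5 → F
E(4): 4−24=-20≡6 → G
C(2): 2−24=-22≡4 → E
A(0): 0−24=-24≡2 → C
V(21): 21−24=-3≡23 → X
O(14): 14−24=-10≡16 → Q
U(20): 20−24=-4≡22 → W
J(9): 9−24=-15≡11 → L
Y(24): 24−24=0 → A
N(13): 13−24=-11≡15 → P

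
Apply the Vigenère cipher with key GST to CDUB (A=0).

IVNH

Repeat the key across the message: GSTG
C(2)+G(6): 8 → I
D(3)+S(18): 21 → V
U(20)+T(19): 39≡13 → N
B(1)+G(6): 7 → H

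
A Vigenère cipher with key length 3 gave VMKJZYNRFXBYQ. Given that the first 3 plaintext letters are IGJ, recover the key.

Subtract each crib letter from the matching ciphertext letter (mod 26):
V(21)−I(8)=13 → N
M(12)−G(6)=6 → G
K(10)−J(9)=1 → B

NGB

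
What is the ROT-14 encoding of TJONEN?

T(19): 19+14=33≡7 → H
J(9): 9+14=23 → X
O(14): 14+14=28≡2 → C
N(13): 13+14=27≡1 → B
E(4): 4+14=18 → S
N(13): 13+14=27≡1 → B

HXCBSB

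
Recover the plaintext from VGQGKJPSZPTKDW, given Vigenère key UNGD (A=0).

Repeat the key across the ciphertext: UNGDUNGDUNGDUN
V(21)−U(20): 1 → B
G(6)−N(13): -7≡19 → T
Q(16)−G(6): 10 → K
G(6)−D(3): 3 → D
K(10)−U(20): -10≡16 → Q
J(9)−N(13): -4≡22 → W
P(15)−G(6): 9 → J
S(18)−D(3): 15 → P
Z(25)−U(20): 5 → F
P(15)−N(13): 2 → C
T(19)−G(6): 13 → N
K(10)−D(3): 7 → H
D(3)−U(20): -17≡9 → J
W(22)−N(13): 9 → J

BTKDQWJPFCNHJJ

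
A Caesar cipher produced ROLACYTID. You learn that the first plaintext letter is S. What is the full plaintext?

From the crib: R(17)−S(18)=-1≡25, so the shift is 25.
Subtract 25 from each ciphertext letter:
R(17): 17−25=-8≡18 → S
O(14): 14−25=-11≡15 → P
L(11): 11−25=-14≡12 → M
A(0): 0−25=-25≡1 → B
C(2): 2−25=-23≡3 → D
Y(24): 24−25=-1≡25 → Z
T(19): 19−25=-6≡20 → U
I(8): 8−25=-17≡9 → J
D(3): 3−25=-22≡4 → E

SPMBDZUJE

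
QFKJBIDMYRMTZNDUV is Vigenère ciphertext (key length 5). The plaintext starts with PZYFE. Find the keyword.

Subtract each crib letter from the matching ciphertext letter (mod 26):
Q(16)−P(15)=1 → B
F(5)−Z(25)=-20≡6 → G
K(10)−Y(24)=-14≡12 → M
J(9)−F(5)=4 → E
B(1)−E(4)=-3≡23 → X

BGMEX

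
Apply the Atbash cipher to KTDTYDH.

K(10) → P(15)
T(19) → G(6)
D(3) → W(22)
T(19) → G(6)
Y(24) → B(1)
D(3) → W(22)
H(7) → S(18)

PGWGBWS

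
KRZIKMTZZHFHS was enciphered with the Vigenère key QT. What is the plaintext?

UYJPUTDGJOPOC

Repeat the key across the ciphertext: QTQTQTQTQTQTQ
K(10)−Q(16): -6≡20 → U
R(17)−T(19): -2≡24 → Y
Z(25)−Q(16): 9 → J
I(8)−T(19): -11≡15 → P
K(10)−Q(16): -6≡20 → U
M(12)−T(19): -7≡19 → T
T(19)−Q(16): 3 → D
Z(25)−T(19): 6 → G
Z(25)−Q(16): 9 → J
H(7)−T(19): -12≡14 → O
F(5)−Q(16): -11≡15 → P
H(7)−T(19): -12≡14 → O
S(18)−Q(16): 2 → C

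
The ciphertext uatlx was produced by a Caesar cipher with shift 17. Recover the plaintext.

djcug

u(20): 20−17=3 → d
a(0): 0−17=-17≡9 → j
t(19): 19−17=2 → c
l(11): 11−17=-6≡20 → u
x(23): 23−17=6 → g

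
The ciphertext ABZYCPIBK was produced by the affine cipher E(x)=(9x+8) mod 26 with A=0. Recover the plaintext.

CFZWIVAFG

The inverse of 9 mod 26 is 3, since 9·3=27≡1. Apply D(y)=3·(y−8) mod 26:
A(0): 3·(0−8)=-24≡2 → C
B(1): 3·(1−8)=-21≡5 → F
Z(25): 3·(25−8)=51≡25 → Z
Y(24): 3·(24−8)=48≡22 → W
C(2): 3·(2−8)=-18≡8 → I
P(15): 3·(15−8)=21 → V
I(8): 3·(8−8)=0 → A
B(1): 3·(1−8)=-21≡5 → F
K(10): 3·(10−8)=6 → G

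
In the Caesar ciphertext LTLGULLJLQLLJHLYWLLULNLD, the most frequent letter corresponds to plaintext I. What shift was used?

The most frequent ciphertext letter is L (appears 12 times).
L is position 11; I is position 8.
Shift = 3.

3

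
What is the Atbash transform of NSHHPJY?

N(13) → M(12)
S(18) → H(7)
H(7) → S(18)
H(7) → S(18)
P(15) → K(10)
J(9) → Q(16)
Y(24) → B(1)

MHSSKQB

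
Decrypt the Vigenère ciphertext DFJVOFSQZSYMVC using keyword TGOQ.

KZVFVZEAGMKWCW

Repeat the key across the ciphertext: TGOQTGOQTGOQTG
D(3)−T(19): -16≡10 → K
F(5)−G(6): -1≡25 → Z
J(9)−O(14): -5≡21 → V
V(21)−Q(16): 5 → F
O(14)−T(19): -5≡21 → V
F(5)−G(6): -1≡25 → Z
S(18)−O(14): 4 → E
Q(16)−Q(16): 0 → A
Z(25)−T(19): 6 → G
S(18)−G(6): 12 → M
Y(24)−O(14): 10 → K
M(12)−Q(16): -4≡22 → W
V(21)−T(19): 2 → C
C(2)−G(6): -4≡22 → W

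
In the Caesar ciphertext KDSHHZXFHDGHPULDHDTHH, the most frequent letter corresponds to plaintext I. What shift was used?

The most frequent ciphertext letter is H (appears 7 times).
H is position 7; I is position 8.
Shift = -1≡25.

25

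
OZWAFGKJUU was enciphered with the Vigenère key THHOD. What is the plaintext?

Repeat the key across the ciphertext: THHODTHHOD
O(14)−T(19): -5≡21 → V
Z(25)−H(7): 18 → S
W(22)−H(7): 15 → P
A(0)−O(14): -14≡12 → M
F(5)−D(3): 2 → C
G(6)−T(19): -13≡13 → N
K(10)−H(7): 3 → D
J(9)−H(7): 2 → C
U(20)−O(14): 6 → G
U(20)−D(3): 17 → R

VSPMCNDCGR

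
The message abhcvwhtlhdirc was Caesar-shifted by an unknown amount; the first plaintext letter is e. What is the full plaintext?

eflgzalxplhmvg

From the crib: a(0)−e(4)=-4≡22, so the shift is 22.
Subtract 22 from each ciphertext letter:
a(0): 0−22=-22≡4 → e
b(1): 1−22=-21≡5 → f
h(7): 7−22=-15≡11 → l
c(2): 2−22=-20≡6 → g
v(21): 21−22=-1≡25 → z
w(22): 22−22=0 → a
h(7): 7−22=-15≡11 → l
t(19): 19−22=-3≡23 → x
l(11): 11−22=-11≡15 → p
h(7): 7−22=-15≡11 → l
d(3): 3−22=-19≡7 → h
i(8): 8−22=-14≡12 → m
r(17): 17−22=-5≡21 → v
c(2): 2−22=-20≡6 → g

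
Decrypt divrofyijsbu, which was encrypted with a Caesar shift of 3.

afsolcvfgpyr

d(3): 3−3=0 → a
i(8): 8−3=5 → f
v(21): 21−3=18 → s
r(17): 17−3=14 → o
o(14): 14−3=11 → l
f(5): 5−3=2 → c
y(24): 24−3=21 → v
i(8): 8−3=5 → f
j(9): 9−3=6 → g
s(18): 18−3=15 → p
b(1): 1−3=-2≡24 → y
u(20): 20−3=17 → r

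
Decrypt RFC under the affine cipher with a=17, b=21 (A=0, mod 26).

The inverse of 17 mod 26 is 23, since 17·23=391≡1. Apply D(y)=23·(y−21) mod 26:
R(17): 23·(17−21)=-92≡12 → M
F(5): 23·(5−21)=-368≡22 → W
C(2): 23·(2−21)=-437≡5 → F

MWF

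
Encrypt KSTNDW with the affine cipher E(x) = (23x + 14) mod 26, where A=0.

KMJBFA

K(10): 23·10+14=244≡10 → K
S(18): 23·18+14=428≡12 → M
T(19): 23·19+14=451≡9 → J
N(13): 23·13+14=313≡1 → B
D(3): 23·3+14=83≡5 → F
W(22): 23·22+14=520≡0 → A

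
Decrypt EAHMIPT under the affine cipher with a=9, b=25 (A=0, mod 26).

PDYNBWI

The inverse of 9 mod 26 is 3, since 9·3=27≡1. Apply D(y)=3·(y−25) mod 26:
E(4): 3·(4−25)=-63≡15 → P
A(0): 3·(0−25)=-75≡3 → D
H(7): 3·(7−25)=-54≡24 → Y
M(12): 3·(12−25)=-39≡13 → N
I(8): 3·(8−25)=-51≡1 → B
P(15): 3·(15−25)=-30≡22 → W
T(19): 3·(19−25)=-18≡8 → I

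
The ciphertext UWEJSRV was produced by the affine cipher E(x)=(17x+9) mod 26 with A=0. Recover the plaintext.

The inverse of 17 mod 26 is 23, since 17·23=391≡1. Apply D(y)=23·(y−9) mod 26:
U(20): 23·(20−9)=253≡19 → T
W(22): 23·(22−9)=299≡13 → N
E(4): 23·(4−9)=-115≡15 → P
J(9): 23·(9−9)=0 → A
S(18): 23·(18−9)=207≡25 → Z
R(17): 23·(17−9)=184≡2 → C
V(21): 23·(21−9)=276≡16 → Q

TNPAZCQ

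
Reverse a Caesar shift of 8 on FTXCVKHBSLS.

XLPUNCZTKDK

F(5): 5−8=-3≡23 → X
T(19): 19−8=11 → L
X(23): 23−8=15 → P
C(2): 2−8=-6≡20 → U
V(21): 21−8=13 → N
K(10): 10−8=2 → C
H(7): 7−8=-1≡25 → Z
B(1): 1−8=-7≡19 → T
S(18): 18−8=10 → K
L(11): 11−8=3 → D
S(18): 18−8=10 → K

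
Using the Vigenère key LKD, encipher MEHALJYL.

XOKLVMJV

Repeat the key across the message: LKDLKDLK
M(12)+L(11): 23 → X
E(4)+K(10): 14 → O
H(7)+D(3): 10 → K
A(0)+L(11): 11 → L
L(11)+K(10): 21 → V
J(9)+D(3): 12 → M
Y(24)+L(11): 35≡9 → J
L(11)+K(10): 21 → V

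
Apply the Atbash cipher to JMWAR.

J(9) → Q(16)
M(12) → N(13)
W(22) → D(3)
A(0) → Z(25)
R(17) → I(8)

QNDZI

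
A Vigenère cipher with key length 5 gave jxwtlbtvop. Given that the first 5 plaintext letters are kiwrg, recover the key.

Subtract each crib letter from the matching ciphertext letter (mod 26):
j(9)−k(10)=-1≡25 → z
x(23)−i(8)=15 → p
w(22)−w(22)=0 → a
t(19)−r(17)=2 → c
l(11)−g(6)=5 → f

zpacf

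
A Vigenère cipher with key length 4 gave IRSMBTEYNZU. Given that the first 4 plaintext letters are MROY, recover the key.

Subtract each crib letter from the matching ciphertext letter (mod 26):
I(8)−M(12)=-4≡22 → W
R(17)−R(17)=0 → A
S(18)−O(14)=4 → E
M(12)−Y(24)=-12≡14 → O

WAEO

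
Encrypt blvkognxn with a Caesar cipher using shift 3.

eoynrjqaq

b(1): 1+3=4 → e
l(11): 11+3=14 → o
v(21): 21+3=24 → y
k(10): 10+3=13 → n
o(14): 14+3=17 → r
g(6): 6+3=9 → j
n(13): 13+3=16 → q
x(23): 23+3=26≡0 → a
n(13): 13+3=16 → q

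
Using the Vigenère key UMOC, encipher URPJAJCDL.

ODDLUVQFF

Repeat the key across the message: UMOCUMOCU
U(20)+U(20): 40≡14 → O
R(17)+M(12): 29≡3 → D
P(15)+O(14): 29≡3 → D
J(9)+C(2): 11 → L
A(0)+U(20): 20 → U
J(9)+M(12): 21 → V
C(2)+O(14): 16 → Q
D(3)+C(2): 5 → F
L(11)+U(20): 31≡5 → F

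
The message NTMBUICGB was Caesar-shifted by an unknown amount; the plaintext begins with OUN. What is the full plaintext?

From the crib: N(13)−O(14)=-1≡25, so the shift is 25.
Subtract 25 from each ciphertext letter:
N(13): 13−25=-12≡14 → O
T(19): 19−25=-6≡20 → U
M(12): 12−25=-13≡13 → N
B(1): 1−25=-24≡2 → C
U(20): 20−25=-5≡21 → V
I(8): 8−25=-17≡9 → J
C(2): 2−25=-23≡3 → D
G(6): 6−25=-19≡7 → H
B(1): 1−25=-24≡2 → C

OUNCVJDHC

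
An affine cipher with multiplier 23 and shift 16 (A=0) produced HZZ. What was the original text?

The inverse of 23 mod 26 is 17, since 23·17=391≡1. Apply D(y)=17·(y−16) mod 26:
H(7): 17·(7−16)=-153≡3 → D
Z(25): 17·(25−16)=153≡23 → X
Z(25): 17·(25−16)=153≡23 → X

DXX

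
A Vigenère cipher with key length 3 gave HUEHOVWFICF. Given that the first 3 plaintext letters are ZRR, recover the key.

IDN

Subtract each crib letter from the matching ciphertext letter (mod 26):
H(7)−Z(25)=-18≡8 → I
U(20)−R(17)=3 → D
E(4)−R(17)=-13≡13 → N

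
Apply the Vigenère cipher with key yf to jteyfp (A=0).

hycddu

Repeat the key across the message: yfyfyf
j(9)+y(24): 33≡7 → h
t(19)+f(5): 24 → y
e(4)+y(24): 28≡2 → c
y(24)+f(5): 29≡3 → d
f(5)+y(24): 29≡3 → d
p(15)+f(5): 20 → u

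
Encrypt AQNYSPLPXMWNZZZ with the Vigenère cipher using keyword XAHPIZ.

Repeat the key across the message: XAHPIZXAHPIZXAH
A(0)+X(23): 23 → X
Q(16)+A(0): 16 → Q
N(13)+H(7): 20 → U
Y(24)+P(15): 39≡13 → N
S(18)+I(8): 26≡0 → A
P(15)+Z(25): 40≡14 → O
L(11)+X(23): 34≡8 → I
P(15)+A(0): 15 → P
X(23)+H(7): 30≡4 → E
M(12)+P(15): 27≡1 → B
W(22)+I(8): 30≡4 → E
N(13)+Z(25): 38≡12 → M
Z(25)+X(23): 48≡22 → W
Z(25)+A(0): 25 → Z
Z(25)+H(7): 32≡6 → G

XQUNAOIPEBEMWZG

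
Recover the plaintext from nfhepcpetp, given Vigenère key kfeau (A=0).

dadevskatv

Repeat the key across the ciphertext: kfeaukfeau
n(13)−k(10): 3 → d
f(5)−f(5): 0 → a
h(7)−e(4): 3 → d
e(4)−a(0): 4 → e
p(15)−u(20): -5≡21 → v
c(2)−k(10): -8≡18 → s
p(15)−f(5): 10 → k
e(4)−e(4): 0 → a
t(19)−a(0): 19 → t
p(15)−u(20): -5≡21 → v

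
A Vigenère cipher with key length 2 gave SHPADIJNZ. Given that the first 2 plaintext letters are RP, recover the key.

Subtract each crib letter from the matching ciphertext letter (mod 26):
S(18)−R(17)=1 → B
H(7)−P(15)=-8≡18 → S

BS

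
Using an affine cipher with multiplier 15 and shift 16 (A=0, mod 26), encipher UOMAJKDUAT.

U(20): 15·20+16=316≡4 → E
O(14): 15·14+16=226≡18 → S
M(12): 15·12+16=196≡14 → O
A(0): 15·0+16=16 → Q
J(9): 15·9+16=151≡21 → V
K(10): 15·10+16=166≡10 → K
D(3): 15·3+16=61≡9 → J
U(20): 15·20+16=316≡4 → E
A(0): 15·0+16=16 → Q
T(19): 15·19+16=301≡15 → P

ESOQVKJEQP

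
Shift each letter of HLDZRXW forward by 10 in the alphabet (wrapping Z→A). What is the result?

RVNJBHG

H(7): 7+10=17 → R
L(11): 11+10=21 → V
D(3): 3+10=13 → N
Z(25): 25+10=35≡9 → J
R(17): 17+10=27≡1 → B
X(23): 23+10=33≡7 → H
W(22): 22+10=32≡6 → G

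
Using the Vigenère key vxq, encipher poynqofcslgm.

Repeat the key across the message: vxqvxqvxqvxq
p(15)+v(21): 36≡10 → k
o(14)+x(23): 37≡11 → l
y(24)+q(16): 40≡14 → o
n(13)+v(21): 34≡8 → i
q(16)+x(23): 39≡13 → n
o(14)+q(16): 30≡4 → e
f(5)+v(21): 26≡0 → a
c(2)+x(23): 25 → z
s(18)+q(16): 34≡8 → i
l(11)+v(21): 32≡6 → g
g(6)+x(23): 29≡3 → d
m(12)+q(16): 28≡2 → c

kloineazigdc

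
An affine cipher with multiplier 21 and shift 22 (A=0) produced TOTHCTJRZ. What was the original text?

LMLDELNBP

The inverse of 21 mod 26 is 5, since 21·5=105≡1. Apply D(y)=5·(y−22) mod 26:
T(19): 5·(19−22)=-15≡11 → L
O(14): 5·(14−22)=-40≡12 → M
T(19): 5·(19−22)=-15≡11 → L
H(7): 5·(7−22)=-75≡3 → D
C(2): 5·(2−22)=-100≡4 → E
T(19): 5·(19−22)=-15≡11 → L
J(9): 5·(9−22)=-65≡13 → N
R(17): 5·(17−22)=-25≡1 → B
Z(25): 5·(25−22)=15 → P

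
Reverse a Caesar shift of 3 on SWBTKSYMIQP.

PTYQHPVJFNM

S(18): 18−3=15 → P
W(22): 22−3=19 → T
B(1): 1−3=-2≡24 → Y
T(19): 19−3=16 → Q
K(10): 10−3=7 → H
S(18): 18−3=15 → P
Y(24): 24−3=21 → V
M(12): 12−3=9 → J
I(8): 8−3=5 → F
Q(16): 16−3=13 → N
P(15): 15−3=12 → M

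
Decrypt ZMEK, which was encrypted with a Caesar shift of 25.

Z(25): 25−25=0 → A
M(12): 12−25=-13≡13 → N
E(4): 4−25=-21≡5 → F
K(10): 10−25=-15≡11 → L

ANFL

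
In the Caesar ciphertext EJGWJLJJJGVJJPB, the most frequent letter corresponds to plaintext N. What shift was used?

The most frequent ciphertext letter is J (appears 7 times).
J is position 9; N is position 13.
Shift = -4≡22.

22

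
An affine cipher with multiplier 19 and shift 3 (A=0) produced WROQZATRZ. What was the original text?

BYRNITUYI

The inverse of 19 mod 26 is 11, since 19·11=209≡1. Apply D(y)=11·(y−3) mod 26:
W(22): 11·(22−3)=209≡1 → B
R(17): 11·(17−3)=154≡24 → Y
O(14): 11·(14−3)=121≡17 → R
Q(16): 11·(16−3)=143≡13 → N
Z(25): 11·(25−3)=242≡8 → I
A(0): 11·(0−3)=-33≡19 → T
T(19): 11·(19−3)=176≡20 → U
R(17): 11·(17−3)=154≡24 → Y
Z(25): 11·(25−3)=242≡8 → I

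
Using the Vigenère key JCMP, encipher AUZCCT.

JWLRLV

Repeat the key across the message: JCMPJC
A(0)+J(9): 9 → J
U(20)+C(2): 22 → W
Z(25)+M(12): 37≡11 → L
C(2)+P(15): 17 → R
C(2)+J(9): 11 → L
T(19)+C(2): 21 → V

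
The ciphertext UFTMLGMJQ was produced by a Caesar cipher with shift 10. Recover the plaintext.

KVJCBWCZG

U(20): 20−10=10 → K
F(5): 5−10=-5≡21 → V
T(19): 19−10=9 → J
M(12): 12−10=2 → C
L(11): 11−10=1 → B
G(6): 6−10=-4≡22 → W
M(12): 12−10=2 → C
J(9): 9−10=-1≡25 → Z
Q(16): 16−10=6 → G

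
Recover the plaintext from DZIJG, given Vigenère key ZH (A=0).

ESJCH

Repeat the key across the ciphertext: ZHZHZ
D(3)−Z(25): -22≡4 → E
Z(25)−H(7): 18 → S
I(8)−Z(25): -17≡9 → J
J(9)−H(7): 2 → C
G(6)−Z(25): -19≡7 → H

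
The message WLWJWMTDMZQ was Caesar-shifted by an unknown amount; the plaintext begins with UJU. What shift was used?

2

From the crib: W(22)−U(20)=2, so the shift is 2.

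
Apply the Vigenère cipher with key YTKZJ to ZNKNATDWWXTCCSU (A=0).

Repeat the key across the message: YTKZJYTKZJYTKZJ
Z(25)+Y(24): 49≡23 → X
N(13)+T(19): 32≡6 → G
K(10)+K(10): 20 → U
N(13)+Z(25): 38≡12 → M
A(0)+J(9): 9 → J
T(19)+Y(24): 43≡17 → R
D(3)+T(19): 22 → W
W(22)+K(10): 32≡6 → G
W(22)+Z(25): 47≡21 → V
X(23)+J(9): 32≡6 → G
T(19)+Y(24): 43≡17 → R
C(2)+T(19): 21 → V
C(2)+K(10): 12 → M
S(18)+Z(25): 43≡17 → R
U(20)+J(9): 29≡3 → D

XGUMJRWGVGRVMRD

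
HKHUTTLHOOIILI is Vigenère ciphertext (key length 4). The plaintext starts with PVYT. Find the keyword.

SPJB

Subtract each crib letter from the matching ciphertext letter (mod 26):
H(7)−P(15)=-8≡18 → S
K(10)−V(21)=-11≡15 → P
H(7)−Y(24)=-17≡9 → J
U(20)−T(19)=1 → B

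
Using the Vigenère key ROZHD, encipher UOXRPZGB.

LCWYSQUA

Repeat the key across the message: ROZHDROZ
U(20)+R(17): 37≡11 → L
O(14)+O(14): 28≡2 → C
X(23)+Z(25): 48≡22 → W
R(17)+H(7): 24 → Y
P(15)+D(3): 18 → S
Z(25)+R(17): 42≡16 → Q
G(6)+O(14): 20 → U
B(1)+Z(25): 26≡0 → A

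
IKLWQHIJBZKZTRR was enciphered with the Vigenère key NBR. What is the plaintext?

VJUJPQVIKMJIGQA

Repeat the key across the ciphertext: NBRNBRNBRNBRNBR
I(8)−N(13): -5≡21 → V
K(10)−B(1): 9 → J
L(11)−R(17): -6≡20 → U
W(22)−N(13): 9 → J
Q(16)−B(1): 15 → P
H(7)−R(17): -10≡16 → Q
I(8)−N(13): -5≡21 → V
J(9)−B(1): 8 → I
B(1)−R(17): -16≡10 → K
Z(25)−N(13): 12 → M
K(10)−B(1): 9 → J
Z(25)−R(17): 8 → I
T(19)−N(13): 6 → G
R(17)−B(1): 16 → Q
R(17)−R(17): 0 → A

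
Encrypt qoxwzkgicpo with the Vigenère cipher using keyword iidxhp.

Repeat the key across the message: iidxhpiidxh
q(16)+i(8): 24 → y
o(14)+i(8): 22 → w
x(23)+d(3): 26≡0 → a
w(22)+x(23): 45≡19 → t
z(25)+h(7): 32≡6 → g
k(10)+p(15): 25 → z
g(6)+i(8): 14 → o
i(8)+i(8): 16 → q
c(2)+d(3): 5 → f
p(15)+x(23): 38≡12 → m
o(14)+h(7): 21 → v

ywatgzoqfmv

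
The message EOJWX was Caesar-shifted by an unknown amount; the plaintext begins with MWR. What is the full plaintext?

From the crib: E(4)−M(12)=-8≡18, so the shift is 18.
Subtract 18 from each ciphertext letter:
E(4): 4−18=-14≡12 → M
O(14): 14−18=-4≡22 → W
J(9): 9−18=-9≡17 → R
W(22): 22−18=4 → E
X(23): 23−18=5 → F

MWREF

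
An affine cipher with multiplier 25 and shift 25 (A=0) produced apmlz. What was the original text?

zknoa

The inverse of 25 mod 26 is 25, since 25·25=625≡1. Apply D(y)=25·(y−25) mod 26:
a(0): 25·(0−25)=-625≡25 → z
p(15): 25·(15−25)=-250≡10 → k
m(12): 25·(12−25)=-325≡13 → n
l(11): 25·(11−25)=-350≡14 → o
z(25): 25·(25−25)=0 → a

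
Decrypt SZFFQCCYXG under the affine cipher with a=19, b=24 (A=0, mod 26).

MLZZQSSAPK

The inverse of 19 mod 26 is 11, since 19·11=209≡1. Apply D(y)=11·(y−24) mod 26:
S(18): 11·(18−24)=-66≡12 → M
Z(25): 11·(25−24)=11 → L
F(5): 11·(5−24)=-209≡25 → Z
F(5): 11·(5−24)=-209≡25 → Z
Q(16): 11·(16−24)=-88≡16 → Q
C(2): 11·(2−24)=-242≡18 → S
C(2): 11·(2−24)=-242≡18 → S
Y(24): 11·(24−24)=0 → A
X(23): 11·(23−24)=-11≡15 → P
G(6): 11·(6−24)=-198≡10 → K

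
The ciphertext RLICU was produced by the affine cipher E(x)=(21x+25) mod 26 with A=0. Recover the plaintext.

The inverse of 21 mod 26 is 5, since 21·5=105≡1. Apply D(y)=5·(y−25) mod 26:
R(17): 5·(17−25)=-40≡12 → M
L(11): 5·(11−25)=-70≡8 → I
I(8): 5·(8−25)=-85≡19 → T
C(2): 5·(2−25)=-115≡15 → P
U(20): 5·(20−25)=-25≡1 → B

MITPB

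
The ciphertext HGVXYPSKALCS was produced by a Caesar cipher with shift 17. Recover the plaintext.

H(7): 7−17=-10≡16 → Q
G(6): 6−17=-11≡15 → P
V(21): 21−17=4 → E
X(23): 23−17=6 → G
Y(24): 24−17=7 → H
P(15): 15−17=-2≡24 → Y
S(18): 18−17=1 → B
K(10): 10−17=-7≡19 → T
A(0): 0−17=-17≡9 → J
L(11): 11−17=-6≡20 → U
C(2): 2−17=-15≡11 → L
S(18): 18−17=1 → B

QPEGHYBTJULB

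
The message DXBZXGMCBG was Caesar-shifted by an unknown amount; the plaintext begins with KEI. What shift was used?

19

From the crib: D(3)−K(10)=-7≡19, so the shift is 19.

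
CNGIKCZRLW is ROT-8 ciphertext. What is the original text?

UFYACURJDO

C(2): 2−8=-6≡20 → U
N(13): 13−8=5 → F
G(6): 6−8=-2≡24 → Y
I(8): 8−8=0 → A
K(10): 10−8=2 → C
C(2): 2−8=-6≡20 → U
Z(25): 25−8=17 → R
R(17): 17−8=9 → J
L(11): 11−8=3 → D
W(22): 22−8=14 → O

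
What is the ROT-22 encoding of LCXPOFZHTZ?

L(11): 11+22=33≡7 → H
C(2): 2+22=24 → Y
X(23): 23+22=45≡19 → T
P(15): 15+22=37≡11 → L
O(14): 14+22=36≡10 → K
F(5): 5+22=27≡1 → B
Z(25): 25+22=47≡21 → V
H(7): 7+22=29≡3 → D
T(19): 19+22=41≡15 → P
Z(25): 25+22=47≡21 → V

HYTLKBVDPV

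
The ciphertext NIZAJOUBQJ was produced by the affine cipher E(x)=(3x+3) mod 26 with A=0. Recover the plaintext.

MTQZCVXINC

The inverse of 3 mod 26 is 9, since 3·9=27≡1. Apply D(y)=9·(y−3) mod 26:
N(13): 9·(13−3)=90≡12 → M
I(8): 9·(8−3)=45≡19 → T
Z(25): 9·(25−3)=198≡16 → Q
A(0): 9·(0−3)=-27≡25 → Z
J(9): 9·(9−3)=54≡2 → C
O(14): 9·(14−3)=99≡21 → V
U(20): 9·(20−3)=153≡23 → X
B(1): 9·(1−3)=-18≡8 → I
Q(16): 9·(16−3)=117≡13 → N
J(9): 9·(9−3)=54≡2 → C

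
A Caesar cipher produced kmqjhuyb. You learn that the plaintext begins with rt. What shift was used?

19

From the crib: k(10)−r(17)=-7≡19, so the shift is 19.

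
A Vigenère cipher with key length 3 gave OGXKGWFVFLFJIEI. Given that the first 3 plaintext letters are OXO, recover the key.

AJJ

Subtract each crib letter from the matching ciphertext letter (mod 26):
O(14)−O(14)=0 → A
G(6)−X(23)=-17≡9 → J
X(23)−O(14)=9 → J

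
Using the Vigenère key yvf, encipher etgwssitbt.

colunxgogr

Repeat the key across the message: yvfyvfyvfy
e(4)+y(24): 28≡2 → c
t(19)+v(21): 40≡14 → o
g(6)+f(5): 11 → l
w(22)+y(24): 46≡20 → u
s(18)+v(21): 39≡13 → n
s(18)+f(5): 23 → x
i(8)+y(24): 32≡6 → g
t(19)+v(21): 40≡14 → o
b(1)+f(5): 6 → g
t(19)+y(24): 43≡17 → r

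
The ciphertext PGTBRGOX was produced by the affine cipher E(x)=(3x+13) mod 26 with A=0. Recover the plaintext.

The inverse of 3 mod 26 is 9, since 3·9=27≡1. Apply D(y)=9·(y−13) mod 26:
P(15): 9·(15−13)=18 → S
G(6): 9·(6−13)=-63≡15 → P
T(19): 9·(19−13)=54≡2 → C
B(1): 9·(1−13)=-108≡22 → W
R(17): 9·(17−13)=36≡10 → K
G(6): 9·(6−13)=-63≡15 → P
O(14): 9·(14−13)=9 → J
X(23): 9·(23−13)=90≡12 → M

SPCWKPJM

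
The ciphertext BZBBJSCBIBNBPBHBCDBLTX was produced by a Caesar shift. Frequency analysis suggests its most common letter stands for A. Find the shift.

The most frequent ciphertext letter is B (appears 9 times).
B is position 1; A is position 0.
Shift = 1.

1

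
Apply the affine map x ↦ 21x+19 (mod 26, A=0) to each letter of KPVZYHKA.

VWSYDKVT

K(10): 21·10+19=229≡21 → V
P(15): 21·15+19=334≡22 → W
V(21): 21·21+19=460≡18 → S
Z(25): 21·25+19=544≡24 → Y
Y(24): 21·24+19=523≡3 → D
H(7): 21·7+19=166≡10 → K
K(10): 21·10+19=229≡21 → V
A(0): 21·0+19=19 → T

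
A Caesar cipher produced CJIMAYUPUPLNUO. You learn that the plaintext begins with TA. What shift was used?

From the crib: C(2)−T(19)=-17≡9, so the shift is 9.

9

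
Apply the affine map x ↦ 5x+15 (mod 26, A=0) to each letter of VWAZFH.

V(21): 5·21+15=120≡16 → Q
W(22): 5·22+15=125≡21 → V
A(0): 5·0+15=15 → P
Z(25): 5·25+15=140≡10 → K
F(5): 5·5+15=40≡14 → O
H(7): 5·7+15=50≡24 → Y

QVPKOY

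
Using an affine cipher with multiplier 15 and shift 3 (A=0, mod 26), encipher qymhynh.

q(16): 15·16+3=243≡9 → j
y(24): 15·24+3=363≡25 → z
m(12): 15·12+3=183≡1 → b
h(7): 15·7+3=108≡4 → e
y(24): 15·24+3=363≡25 → z
n(13): 15·13+3=198≡16 → q
h(7): 15·7+3=108≡4 → e

jzbezqe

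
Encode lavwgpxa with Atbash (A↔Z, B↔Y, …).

l(11) → o(14)
a(0) → z(25)
v(21) → e(4)
w(22) → d(3)
g(6) → t(19)
p(15) → k(10)
x(23) → c(2)
a(0) → z(25)

ozedtkcz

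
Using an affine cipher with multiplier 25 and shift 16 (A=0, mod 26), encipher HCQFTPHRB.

JOALXBJZP

H(7): 25·7+16=191≡9 → J
C(2): 25·2+16=66≡14 → O
Q(16): 25·16+16=416≡0 → A
F(5): 25·5+16=141≡11 → L
T(19): 25·19+16=491≡23 → X
P(15): 25·15+16=391≡1 → B
H(7): 25·7+16=191≡9 → J
R(17): 25·17+16=441≡25 → Z
B(1): 25·1+16=41≡15 → P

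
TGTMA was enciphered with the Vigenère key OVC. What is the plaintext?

Repeat the key across the ciphertext: OVCOV
T(19)−O(14): 5 → F
G(6)−V(21): -15≡11 → L
T(19)−C(2): 17 → R
M(12)−O(14): -2≡24 → Y
A(0)−V(21): -21≡5 → F

FLRYF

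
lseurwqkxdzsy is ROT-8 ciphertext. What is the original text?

dkwmjoicpvrkq

l(11): 11−8=3 → d
s(18): 18−8=10 → k
e(4): 4−8=-4≡22 → w
u(20): 20−8=12 → m
r(17): 17−8=9 → j
w(22): 22−8=14 → o
q(16): 16−8=8 → i
k(10): 10−8=2 → c
x(23): 23−8=15 → p
d(3): 3−8=-5≡21 → v
z(25): 25−8=17 → r
s(18): 18−8=10 → k
y(24): 24−8=16 → q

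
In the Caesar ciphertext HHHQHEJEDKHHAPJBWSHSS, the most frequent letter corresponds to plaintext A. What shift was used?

The most frequent ciphertext letter is H (appears 7 times).
H is position 7; A is position 0.
Shift = 7.

7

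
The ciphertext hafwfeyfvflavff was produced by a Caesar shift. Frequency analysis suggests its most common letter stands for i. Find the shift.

The most frequent ciphertext letter is f (appears 6 times).
f is position 5; i is position 8.
Shift = -3≡23.

23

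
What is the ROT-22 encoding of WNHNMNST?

SJDJIJOP

W(22): 22+22=44≡18 → S
N(13): 13+22=35≡9 → J
H(7): 7+22=29≡3 → D
N(13): 13+22=35≡9 → J
M(12): 12+22=34≡8 → I
N(13): 13+22=35≡9 → J
S(18): 18+22=40≡14 → O
T(19): 19+22=41≡15 → P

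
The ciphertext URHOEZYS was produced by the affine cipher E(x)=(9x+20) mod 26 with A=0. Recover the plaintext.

The inverse of 9 mod 26 is 3, since 9·3=27≡1. Apply D(y)=3·(y−20) mod 26:
U(20): 3·(20−20)=0 → A
R(17): 3·(17−20)=-9≡17 → R
H(7): 3·(7−20)=-39≡13 → N
O(14): 3·(14−20)=-18≡8 → I
E(4): 3·(4−20)=-48≡4 → E
Z(25): 3·(25−20)=15 → P
Y(24): 3·(24−20)=12 → M
S(18): 3·(18−20)=-6≡20 → U

ARNIEPMU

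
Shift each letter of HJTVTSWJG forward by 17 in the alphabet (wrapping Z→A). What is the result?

H(7): 7+17=24 → Y
J(9): 9+17=26≡0 → A
T(19): 19+17=36≡10 → K
V(21): 21+17=38≡12 → M
T(19): 19+17=36≡10 → K
S(18): 18+17=35≡9 → J
W(22): 22+17=39≡13 → N
J(9): 9+17=26≡0 → A
G(6): 6+17=23 → X

YAKMKJNAX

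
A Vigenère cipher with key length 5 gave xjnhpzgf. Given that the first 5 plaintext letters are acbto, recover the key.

xhmob

Subtract each crib letter from the matching ciphertext letter (mod 26):
x(23)−a(0)=23 → x
j(9)−c(2)=7 → h
n(13)−b(1)=12 → m
h(7)−t(19)=-12≡14 → o
p(15)−o(14)=1 → b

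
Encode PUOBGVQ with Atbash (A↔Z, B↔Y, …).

KFLYTEJ

P(15) → K(10)
U(20) → F(5)
O(14) → L(11)
B(1) → Y(24)
G(6) → T(19)
V(21) → E(4)
Q(16) → J(9)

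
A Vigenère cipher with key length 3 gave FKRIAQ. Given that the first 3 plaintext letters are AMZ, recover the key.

FYS

Subtract each crib letter from the matching ciphertext letter (mod 26):
F(5)−A(0)=5 → F
K(10)−M(12)=-2≡24 → Y
R(17)−Z(25)=-8≡18 → S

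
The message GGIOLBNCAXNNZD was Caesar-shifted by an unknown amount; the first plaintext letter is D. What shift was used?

3

From the crib: G(6)−D(3)=3, so the shift is 3.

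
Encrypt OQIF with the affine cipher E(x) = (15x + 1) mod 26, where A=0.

O(14): 15·14+1=211≡3 → D
Q(16): 15·16+1=241≡7 → H
I(8): 15·8+1=121≡17 → R
F(5): 15·5+1=76≡24 → Y

DHRY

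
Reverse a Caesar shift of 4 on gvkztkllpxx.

crgvpghhltt

g(6): 6−4=2 → c
v(21): 21−4=17 → r
k(10): 10−4=6 → g
z(25): 25−4=21 → v
t(19): 19−4=15 → p
k(10): 10−4=6 → g
l(11): 11−4=7 → h
l(11): 11−4=7 → h
p(15): 15−4=11 → l
x(23): 23−4=19 → t
x(23): 23−4=19 → t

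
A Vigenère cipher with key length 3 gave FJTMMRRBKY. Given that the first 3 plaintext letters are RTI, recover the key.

OQL

Subtract each crib letter from the matching ciphertext letter (mod 26):
F(5)−R(17)=-12≡14 → O
J(9)−T(19)=-10≡16 → Q
T(19)−I(8)=11 → L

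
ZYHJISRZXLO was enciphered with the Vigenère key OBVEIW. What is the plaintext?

Repeat the key across the ciphertext: OBVEIWOBVEI
Z(25)−O(14): 11 → L
Y(24)−B(1): 23 → X
H(7)−V(21): -14≡12 → M
J(9)−E(4): 5 → F
I(8)−I(8): 0 → A
S(18)−W(22): -4≡22 → W
R(17)−O(14): 3 → D
Z(25)−B(1): 24 → Y
X(23)−V(21): 2 → C
L(11)−E(4): 7 → H
O(14)−I(8): 6 → G

LXMFAWDYCHG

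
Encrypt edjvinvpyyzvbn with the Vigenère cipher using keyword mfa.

Repeat the key across the message: mfamfamfamfamf
e(4)+m(12): 16 → q
d(3)+f(5): 8 → i
j(9)+a(0): 9 → j
v(21)+m(12): 33≡7 → h
i(8)+f(5): 13 → n
n(13)+a(0): 13 → n
v(21)+m(12): 33≡7 → h
p(15)+f(5): 20 → u
y(24)+a(0): 24 → y
y(24)+m(12): 36≡10 → k
z(25)+f(5): 30≡4 → e
v(21)+a(0): 21 → v
b(1)+m(12): 13 → n
n(13)+f(5): 18 → s

qijhnnhuykevns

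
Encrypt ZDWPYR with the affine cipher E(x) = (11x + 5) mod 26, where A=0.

Z(25): 11·25+5=280≡20 → U
D(3): 11·3+5=38≡12 → M
W(22): 11·22+5=247≡13 → N
P(15): 11·15+5=170≡14 → O
Y(24): 11·24+5=269≡9 → J
R(17): 11·17+5=192≡10 → K

UMNOJK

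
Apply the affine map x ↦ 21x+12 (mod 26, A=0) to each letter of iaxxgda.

i(8): 21·8+12=180≡24 → y
a(0): 21·0+12=12 → m
x(23): 21·23+12=495≡1 → b
x(23): 21·23+12=495≡1 → b
g(6): 21·6+12=138≡8 → i
d(3): 21·3+12=75≡23 → x
a(0): 21·0+12=12 → m

ymbbixm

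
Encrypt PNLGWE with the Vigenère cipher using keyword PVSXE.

EIDDAT

Repeat the key across the message: PVSXEP
P(15)+P(15): 30≡4 → E
N(13)+V(21): 34≡8 → I
L(11)+S(18): 29≡3 → D
G(6)+X(23): 29≡3 → D
W(22)+E(4): 26≡0 → A
E(4)+P(15): 19 → T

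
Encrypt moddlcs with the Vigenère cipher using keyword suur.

eixudwm

Repeat the key across the message: suursuu
m(12)+s(18): 30≡4 → e
o(14)+u(20): 34≡8 → i
d(3)+u(20): 23 → x
d(3)+r(17): 20 → u
l(11)+s(18): 29≡3 → d
c(2)+u(20): 22 → w
s(18)+u(20): 38≡12 → m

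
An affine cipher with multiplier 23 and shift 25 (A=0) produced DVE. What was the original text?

QKH

The inverse of 23 mod 26 is 17, since 23·17=391≡1. Apply D(y)=17·(y−25) mod 26:
D(3): 17·(3−25)=-374≡16 → Q
V(21): 17·(21−25)=-68≡10 → K
E(4): 17·(4−25)=-357≡7 → H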